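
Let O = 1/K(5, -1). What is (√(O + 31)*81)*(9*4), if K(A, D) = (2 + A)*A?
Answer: 2916*√38010/35 ≈ 16243.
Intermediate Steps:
K(A, D) = A*(2 + A)
O = 1/35 (O = 1/(5*(2 + 5)) = 1/(5*7) = 1/35 ≈ 0.028571)
(√(O + 31)*81)*(9*4) = (√(1/35 + 31)*81)*(9*4) = (√(1086/35)*81)*36 = ((√38010/35)*81)*36 = (81*√38010/35)*36 = 2916*√38010/35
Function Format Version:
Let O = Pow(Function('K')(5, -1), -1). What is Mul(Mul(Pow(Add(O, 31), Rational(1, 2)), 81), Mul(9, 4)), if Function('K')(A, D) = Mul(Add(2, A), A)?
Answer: Mul(Rational(2916, 35), Pow(38010, Rational(1, 2))) ≈ 16243.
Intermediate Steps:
Function('K')(A, D) = Mul(A, Add(2, A))
O = Rational(1, 35) (O = Pow(Mul(5, Add(2, 5)), -1) = Pow(Mul(5, 7), -1) = Pow(35, -1) = Rational(1, 35) ≈ 0.028571)
Mul(Mul(Pow(Add(O, 31), Rational(1, 2)), 81), Mul(9, 4)) = Mul(Mul(Pow(Add(Rational(1, 35), 31), Rational(1, 2)), 81), Mul(9, 4)) = Mul(Mul(Pow(Rational(1086, 35), Rational(1, 2)), 81), 36) = Mul(Mul(Mul(Rational(1, 35), Pow(38010, Rational(1, 2))), 81), 36) = Mul(Mul(Rational(81, 35), Pow(38010, Rational(1, 2))), 36) = Mul(Rational(2916, 35), Pow(38010, Rational(1, 2)))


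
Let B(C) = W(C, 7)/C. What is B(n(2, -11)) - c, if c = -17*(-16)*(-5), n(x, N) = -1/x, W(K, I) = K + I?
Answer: 1347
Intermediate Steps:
W(K, I) = I + K
B(C) = (7 + C)/C
c = -1360 (c = 272*(-5) = -1360)
B(n(2, -11)) - c = (7 - 1/2)/((-1/2)) - 1*(-1360) = (7 - 1*½)/((-1*½)) + 1360 = (7 - ½)/(-½) + 1360 = -2*13/2 + 1360 = -13 + 1360 = 1347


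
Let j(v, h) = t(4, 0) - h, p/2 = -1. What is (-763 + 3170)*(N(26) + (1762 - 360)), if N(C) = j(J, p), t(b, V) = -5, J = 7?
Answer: 3367393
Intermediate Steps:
p = -2 (p = 2*(-1) = -2)
j(v, h) = -5 - h
N(C) = -3 (N(C) = -5 - 1*(-2) = -5 + 2 = -3)
(-763 + 3170)*(N(26) + (1762 - 360)) = (-763 + 3170)*(-3 + (1762 - 360)) = 2407*(-3 + 1402) = 2407*1399 = 3367393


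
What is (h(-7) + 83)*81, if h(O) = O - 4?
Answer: 5832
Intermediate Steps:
h(O) = -4 + O
(h(-7) + 83)*81 = ((-4 - 7) + 83)*81 = (-11 + 83)*81 = 72*81 = 5832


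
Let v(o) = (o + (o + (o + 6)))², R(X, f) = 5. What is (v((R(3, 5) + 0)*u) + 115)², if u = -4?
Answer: 9186961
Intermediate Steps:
v(o) = (6 + 3*o)² (v(o) = (o + (o + (6 + o)))² = (o + (6 + 2*o))² = (6 + 3*o)²)
(v((R(3, 5) + 0)*u) + 115)² = (9*(2 + (5 + 0)*(-4))² + 115)² = (9*(2 + 5*(-4))² + 115)² = (9*(2 - 20)² + 115)² = (9*(-18)² + 115)² = (9*324 + 115)² = (2916 + 115)² = 3031² = 9186961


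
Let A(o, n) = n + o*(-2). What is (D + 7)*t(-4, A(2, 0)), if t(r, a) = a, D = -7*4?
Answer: 84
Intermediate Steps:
A(o, n) = n - 2*o
D = -28
(D + 7)*t(-4, A(2, 0)) = (-28 + 7)*(0 - 2*2) = -21*(0 - 4) = -21*(-4) = 84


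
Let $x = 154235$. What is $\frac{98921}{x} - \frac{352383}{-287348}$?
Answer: $\frac{82774543513}{44319118780} \approx 1.8677$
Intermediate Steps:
$\frac{98921}{x} - \frac{352383}{-287348} = \frac{98921}{154235} - \frac{352383}{-287348} = 98921 \cdot \frac{1}{154235} - - \frac{352383}{287348} = \frac{98921}{154235} + \frac{352383}{287348} = \frac{82774543513}{44319118780}$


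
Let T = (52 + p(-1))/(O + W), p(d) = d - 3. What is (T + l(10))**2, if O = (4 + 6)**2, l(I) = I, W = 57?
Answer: 2617924/24649 ≈ 106.21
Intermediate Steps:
p(d) = -3 + d
O = 100 (O = 10**2 = 100)
T = 48/157 (T = (52 + (-3 - 1))/(100 + 57) = (52 - 4)/157 = 48*(1/157) = 48/157 ≈ 0.30573)
(T + l(10))**2 = (48/157 + 10)**2 = (1618/157)**2 = 2617924/24649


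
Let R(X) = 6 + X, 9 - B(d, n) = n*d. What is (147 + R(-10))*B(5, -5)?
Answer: 4862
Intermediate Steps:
B(d, n) = 9 - d*n (B(d, n) = 9 - n*d = 9 - d*n)
(147 + R(-10))*B(5, -5) = (147 + (6 - 10))*(9 - 1*5*(-5)) = (147 - 4)*(9 + 25) = 143*34 = 4862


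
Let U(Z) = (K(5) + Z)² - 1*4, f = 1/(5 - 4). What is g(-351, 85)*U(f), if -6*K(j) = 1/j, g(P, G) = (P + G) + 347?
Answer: -24831/100 ≈ -248.31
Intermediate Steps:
g(P, G) = 347 + G + P (g(P, G) = (G + P) + 347 = 347 + G + P)
K(j) = -1/(6*j)
f = 1 (f = 1/1 = 1)
U(Z) = -4 + (-1/30 + Z)² (U(Z) = (-⅙/5 + Z)² - 1*4 = (-⅙*⅕ + Z)² - 4 = (-1/30 + Z)² - 4 = -4 + (-1/30 + Z)²)
g(-351, 85)*U(f) = (347 + 85 - 351)*(-4 + (-1 + 30*1)²/900) = 81*(-4 + (-1 + 30)²/900) = 81*(-4 + (1/900)*29²) = 81*(-4 + (1/900)*841) = 81*(-4 + 841/900) = 81*(-2759/900) = -24831/100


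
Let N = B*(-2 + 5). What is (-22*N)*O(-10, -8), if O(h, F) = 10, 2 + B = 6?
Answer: -2640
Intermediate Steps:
B = 4 (B = -2 + 6 = 4)
N = 12 (N = 4*(-2 + 5) = 4*3 = 12)
(-22*N)*O(-10, -8) = -22*12*10 = -264*10 = -2640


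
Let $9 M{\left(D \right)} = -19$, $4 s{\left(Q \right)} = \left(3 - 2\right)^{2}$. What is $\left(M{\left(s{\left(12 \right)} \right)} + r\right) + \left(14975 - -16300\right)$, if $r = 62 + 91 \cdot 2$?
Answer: $\frac{283652}{9} \approx 31517.0$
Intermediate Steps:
$s{\left(Q \right)} = \frac{1}{4}$ ($s{\left(Q \right)} = \frac{\left(3 - 2\right)^{2}}{4} = \frac{1^{2}}{4} = \frac{1}{4} \cdot 1 = \frac{1}{4}$)
$r = 244$ ($r = 62 + 182 = 244$)
$M{\left(D \right)} = - \frac{19}{9}$ ($M{\left(D \right)} = \frac{1}{9} \left(-19\right) = - \frac{19}{9}$)
$\left(M{\left(s{\left(12 \right)} \right)} + r\right) + \left(14975 - -16300\right) = \left(- \frac{19}{9} + 244\right) + \left(14975 - -16300\right) = \frac{2177}{9} + \left(14975 + 16300\right) = \frac{2177}{9} + 31275 = \frac{283652}{9}$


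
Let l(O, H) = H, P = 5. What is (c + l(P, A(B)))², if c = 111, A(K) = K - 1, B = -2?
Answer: 11664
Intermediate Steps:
A(K) = -1 + K
(c + l(P, A(B)))² = (111 + (-1 - 2))² = (111 - 3)² = 108² = 11664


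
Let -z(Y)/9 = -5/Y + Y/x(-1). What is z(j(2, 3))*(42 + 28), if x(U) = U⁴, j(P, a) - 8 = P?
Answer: -5985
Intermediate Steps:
j(P, a) = 8 + P
z(Y) = -9*Y + 45/Y (z(Y) = -9*(-5/Y + Y/((-1)⁴)) = -9*(-5/Y + Y/1) = -9*(-5/Y + Y*1) = -9*(-5/Y + Y) = -9*(Y - 5/Y) = -9*Y + 45/Y)
z(j(2, 3))*(42 + 28) = (-9*(8 + 2) + 45/(8 + 2))*(42 + 28) = (-9*10 + 45/10)*70 = (-90 + 45*(⅒))*70 = (-90 + 9/2)*70 = -171/2*70 = -5985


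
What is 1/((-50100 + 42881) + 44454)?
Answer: 1/37235 ≈ 2.6856e-5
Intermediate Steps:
1/((-50100 + 42881) + 44454) = 1/(-7219 + 44454) = 1/37235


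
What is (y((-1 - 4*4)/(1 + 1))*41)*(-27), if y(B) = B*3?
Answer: 56457/2 ≈ 28229.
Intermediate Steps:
y(B) = 3*B
(y((-1 - 4*4)/(1 + 1))*41)*(-27) = ((3*((-1 - 4*4)/(1 + 1)))*41)*(-27) = ((3*((-1 - 16)/2))*41)*(-27) = ((3*(-17*1/2))*41)*(-27) = ((3*(-17/2))*41)*(-27) = -51/2*41*(-27) = -2091/2*(-27) = 56457/2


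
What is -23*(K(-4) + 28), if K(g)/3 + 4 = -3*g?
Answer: -1196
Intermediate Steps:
K(g) = -12 - 9*g (K(g) = -12 + 3*(-3*g) = -12 - 9*g)
-23*(K(-4) + 28) = -23*((-12 - 9*(-4)) + 28) = -23*((-12 + 36) + 28) = -23*(24 + 28) = -23*52 = -1196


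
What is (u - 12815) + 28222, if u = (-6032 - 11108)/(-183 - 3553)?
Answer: 14394423/934 ≈ 15412.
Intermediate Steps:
u = 4285/934 (u = -17140/(-3736) = -17140*(-1/3736) = 4285/934 ≈ 4.5878)
(u - 12815) + 28222 = (4285/934 - 12815) + 28222 = -11964925/934 + 28222 = 14394423/934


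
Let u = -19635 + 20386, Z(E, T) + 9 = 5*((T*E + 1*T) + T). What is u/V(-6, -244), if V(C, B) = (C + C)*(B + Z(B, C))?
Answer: -751/84084 ≈ -0.0089315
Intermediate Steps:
Z(E, T) = -9 + 10*T + 5*E*T (Z(E, T) = -9 + 5*((T*E + 1*T) + T) = -9 + 5*((E*T + T) + T) = -9 + 5*((T + E*T) + T) = -9 + 5*(2*T + E*T) = -9 + (10*T + 5*E*T) = -9 + 10*T + 5*E*T)
V(C, B) = 2*C*(-9 + B + 10*C + 5*B*C) (V(C, B) = (C + C)*(B + (-9 + 10*C + 5*B*C)) = (2*C)*(-9 + B + 10*C + 5*B*C) = 2*C*(-9 + B + 10*C + 5*B*C))
u = 751
u/V(-6, -244) = 751/((2*(-6)*(-9 - 244 + 10*(-6) + 5*(-244)*(-6)))) = 751/((2*(-6)*(-9 - 244 - 60 + 7320))) = 751/((2*(-6)*7007)) = 751/(-84084) = 751*(-1/84084) = -751/84084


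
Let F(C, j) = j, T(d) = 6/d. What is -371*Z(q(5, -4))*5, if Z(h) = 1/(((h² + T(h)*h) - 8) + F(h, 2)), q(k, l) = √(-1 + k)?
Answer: -1855/4 ≈ -463.75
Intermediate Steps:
Z(h) = h⁻² (Z(h) = 1/(((h² + (6/h)*h) - 8) + 2) = 1/(((h² + 6) - 8) + 2) = 1/(((6 + h²) - 8) + 2) = 1/((-2 + h²) + 2) = 1/(h²) = h⁻²)
-371*Z(q(5, -4))*5 = -371*5/(√(-1 + 5))² = -371*5/(√4)² = -371*5/2² = -371*5/4 = -1855/4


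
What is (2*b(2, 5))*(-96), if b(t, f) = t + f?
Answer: -1344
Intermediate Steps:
b(t, f) = f + t
(2*b(2, 5))*(-96) = (2*(5 + 2))*(-96) = (2*7)*(-96) = 14*(-96) = -1344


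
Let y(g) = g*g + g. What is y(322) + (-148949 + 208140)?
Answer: 163197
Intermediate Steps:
y(g) = g + g**2 (y(g) = g**2 + g = g + g**2)
y(322) + (-148949 + 208140) = 322*(1 + 322) + (-148949 + 208140) = 322*323 + 59191 = 104006 + 59191 = 163197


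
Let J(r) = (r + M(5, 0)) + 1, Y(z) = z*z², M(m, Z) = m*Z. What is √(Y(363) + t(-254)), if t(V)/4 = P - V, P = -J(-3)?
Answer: √47833171 ≈ 6916.2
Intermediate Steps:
M(m, Z) = Z*m
Y(z) = z³
J(r) = 1 + r (J(r) = (r + 0*5) + 1 = (r + 0) + 1 = r + 1 = 1 + r)
P = 2 (P = -(1 - 3) = -1*(-2) = 2)
t(V) = 8 - 4*V (t(V) = 4*(2 - V) = 8 - 4*V)
√(Y(363) + t(-254)) = √(363³ + (8 - 4*(-254))) = √(47832147 + (8 + 1016)) = √(47832147 + 1024) = √47833171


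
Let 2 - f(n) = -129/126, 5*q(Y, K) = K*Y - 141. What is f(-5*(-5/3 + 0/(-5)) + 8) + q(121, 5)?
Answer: 20123/210 ≈ 95.824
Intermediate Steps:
q(Y, K) = -141/5 + K*Y/5 (q(Y, K) = (K*Y - 141)/5 = (-141 + K*Y)/5 = -141/5 + K*Y/5)
f(n) = 127/42 (f(n) = 2 - (-129)/126 = 2 - 1*(-43/42) = 2 + 43/42 = 127/42)
f(-5*(-5/3 + 0/(-5)) + 8) + q(121, 5) = 127/42 + (-141/5 + (⅕)*5*121) = 127/42 + (-141/5 + 121) = 127/42 + 464/5 = 20123/210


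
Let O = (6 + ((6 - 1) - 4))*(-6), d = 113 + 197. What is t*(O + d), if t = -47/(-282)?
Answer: 134/3 ≈ 44.667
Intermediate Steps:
t = ⅙ (t = -47*(-1/282) = ⅙ ≈ 0.16667)
d = 310
O = -42 (O = (6 + (5 - 4))*(-6) = (6 + 1)*(-6) = 7*(-6) = -42)
t*(O + d) = (-42 + 310)/6 = (⅙)*268 = 134/3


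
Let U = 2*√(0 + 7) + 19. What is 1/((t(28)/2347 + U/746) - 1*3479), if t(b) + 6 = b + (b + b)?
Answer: -1523536610386122/5300294431212848891 - 8218546228*√7/37102061018489942237 ≈ -0.00028744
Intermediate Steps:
U = 19 + 2*√7 (U = 2*√7 + 19 = 19 + 2*√7 ≈ 24.292)
t(b) = -6 + 3*b (t(b) = -6 + (b + (b + b)) = -6 + (b + 2*b) = -6 + 3*b)
1/((t(28)/2347 + U/746) - 1*3479) = 1/(((-6 + 3*28)/2347 + (19 + 2*√7)/746) - 1*3479) = 1/(((-6 + 84)*(1/2347) + (19 + 2*√7)*(1/746)) - 3479) = 1/((78*(1/2347) + (19/746 + √7/373)) - 3479) = 1/((78/2347 + (19/746 + √7/373)) - 3479) = 1/((102781/1750862 + √7/373) - 3479) = 1/(-6091146117/1750862 + √7/373)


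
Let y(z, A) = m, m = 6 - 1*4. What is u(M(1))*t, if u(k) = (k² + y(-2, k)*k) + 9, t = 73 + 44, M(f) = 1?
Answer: 1404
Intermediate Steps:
m = 2 (m = 6 - 4 = 2)
y(z, A) = 2
t = 117
u(k) = 9 + k² + 2*k (u(k) = (k² + 2*k) + 9 = 9 + k² + 2*k)
u(M(1))*t = (9 + 1² + 2*1)*117 = (9 + 1 + 2)*117 = 12*117 = 1404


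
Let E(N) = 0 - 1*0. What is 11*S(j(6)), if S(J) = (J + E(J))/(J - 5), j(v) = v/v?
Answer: -11/4 ≈ -2.7500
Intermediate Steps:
j(v) = 1
E(N) = 0 (E(N) = 0 + 0 = 0)
S(J) = J/(-5 + J) (S(J) = (J + 0)/(J - 5) = J/(-5 + J))
11*S(j(6)) = 11*(1/(-5 + 1)) = 11*(1/(-4)) = 11*(1*(-¼)) = 11*(-¼) = -11/4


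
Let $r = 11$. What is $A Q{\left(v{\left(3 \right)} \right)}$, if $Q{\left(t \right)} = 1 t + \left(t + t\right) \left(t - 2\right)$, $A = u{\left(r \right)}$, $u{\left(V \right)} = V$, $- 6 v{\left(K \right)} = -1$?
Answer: $- \frac{44}{9} \approx -4.8889$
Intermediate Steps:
$v{\left(K \right)} = \frac{1}{6}$ ($v{\left(K \right)} = \left(- \frac{1}{6}\right) \left(-1\right) = \frac{1}{6}$)
$A = 11$
$Q{\left(t \right)} = t + 2 t \left(-2 + t\right)$
$A Q{\left(v{\left(3 \right)} \right)} = 11 \frac{-3 + 2 \cdot \frac{1}{6}}{6} = 11 \frac{-3 + \frac{1}{3}}{6} = 11 \cdot \frac{1}{6} \left(- \frac{8}{3}\right) = 11 \left(- \frac{4}{9}\right) = - \frac{44}{9}$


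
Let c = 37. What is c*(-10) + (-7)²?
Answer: -321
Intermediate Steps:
c*(-10) + (-7)² = 37*(-10) + (-7)² = -370 + 49 = -321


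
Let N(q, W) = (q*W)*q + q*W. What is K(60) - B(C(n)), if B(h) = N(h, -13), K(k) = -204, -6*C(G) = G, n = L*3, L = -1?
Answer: -777/4 ≈ -194.25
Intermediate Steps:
n = -3 (n = -1*3 = -3)
C(G) = -G/6
N(q, W) = W*q + W*q² (N(q, W) = (W*q)*q + W*q = W*q² + W*q = W*q + W*q²)
B(h) = -13*h*(1 + h)
K(60) - B(C(n)) = -204 - (-13)*(-⅙*(-3))*(1 - ⅙*(-3)) = -204 - (-13)*(1 + ½)/2 = -204 - (-13)*3/(2*2) = -204 - 1*(-39/4) = -204 + 39/4 = -777/4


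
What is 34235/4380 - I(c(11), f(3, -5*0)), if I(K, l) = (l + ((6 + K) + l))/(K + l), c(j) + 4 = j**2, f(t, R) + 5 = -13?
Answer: 22283/3212 ≈ 6.9374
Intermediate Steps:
f(t, R) = -18 (f(t, R) = -5 - 13 = -18)
c(j) = -4 + j**2
I(K, l) = (6 + K + 2*l)/(K + l) (I(K, l) = (l + (6 + K + l))/(K + l) = (6 + K + 2*l)/(K + l))
34235/4380 - I(c(11), f(3, -5*0)) = 34235/4380 - (6 + (-4 + 11**2) + 2*(-18))/((-4 + 11**2) - 18) = 34235*(1/4380) - (6 + (-4 + 121) - 36)/((-4 + 121) - 18) = 6847/876 - (6 + 117 - 36)/(117 - 18) = 6847/876 - 87/99 = 6847/876 - 1*29/33 = 6847/876 - 29/33 = 22283/3212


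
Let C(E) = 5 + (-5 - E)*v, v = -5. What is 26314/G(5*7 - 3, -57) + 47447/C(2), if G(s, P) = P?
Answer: 1651919/2280 ≈ 724.53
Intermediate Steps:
C(E) = 30 + 5*E (C(E) = 5 + (-5 - E)*(-5) = 5 + (25 + 5*E) = 30 + 5*E)
26314/G(5*7 - 3, -57) + 47447/C(2) = 26314/(-57) + 47447/(30 + 5*2) = 26314*(-1/57) + 47447/(30 + 10) = -26314/57 + 47447/40 = 1651919/2280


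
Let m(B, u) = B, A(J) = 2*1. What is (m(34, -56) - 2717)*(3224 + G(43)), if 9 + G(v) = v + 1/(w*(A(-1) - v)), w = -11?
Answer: -3942290197/451 ≈ -8.7412e+6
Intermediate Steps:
A(J) = 2
G(v) = -9 + v + 1/(-22 + 11*v) (G(v) = -9 + (v + 1/(-11*(2 - v))) = -9 + (v + 1/(-22 + 11*v)) = -9 + v + 1/(-22 + 11*v))
(m(34, -56) - 2717)*(3224 + G(43)) = (34 - 2717)*(3224 + (199/11 + 43**2 - 11*43)/(-2 + 43)) = -2683*(3224 + (199/11 + 1849 - 473)/41) = -2683*(3224 + (1/41)*(15335/11)) = -2683*(3224 + 15335/451) = -2683*1469359/451 = -3942290197/451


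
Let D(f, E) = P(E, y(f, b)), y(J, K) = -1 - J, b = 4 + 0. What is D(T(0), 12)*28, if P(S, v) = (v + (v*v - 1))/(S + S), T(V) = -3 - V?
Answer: 35/6 ≈ 5.8333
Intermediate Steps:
b = 4
P(S, v) = (-1 + v + v²)/(2*S) (P(S, v) = (v + (v² - 1))/((2*S)) = (v + (-1 + v²))*(1/(2*S)) = (-1 + v + v²)*(1/(2*S)) = (-1 + v + v²)/(2*S))
D(f, E) = (-2 + (-1 - f)² - f)/(2*E) (D(f, E) = (-1 + (-1 - f) + (-1 - f)²)/(2*E) = (-2 + (-1 - f)² - f)/(2*E))
D(T(0), 12)*28 = ((½)*(-1 + (-3 - 1*0) + (-3 - 1*0)²)/12)*28 = ((½)*(1/12)*(-1 + (-3 + 0) + (-3 + 0)²))*28 = ((½)*(1/12)*(-1 - 3 + (-3)²))*28 = ((½)*(1/12)*(-1 - 3 + 9))*28 = ((½)*(1/12)*5)*28 = (5/24)*28 = 35/6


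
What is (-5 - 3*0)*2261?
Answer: -11305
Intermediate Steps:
(-5 - 3*0)*2261 = (-5 + 0)*2261 = -5*2261 = -11305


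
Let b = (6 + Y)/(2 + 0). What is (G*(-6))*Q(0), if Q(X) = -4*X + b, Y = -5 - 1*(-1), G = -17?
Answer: 102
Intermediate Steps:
Y = -4 (Y = -5 + 1 = -4)
b = 1 (b = (6 - 4)/(2 + 0) = 2/2 = 2*(1/2) = 1)
Q(X) = 1 - 4*X (Q(X) = -4*X + 1 = 1 - 4*X)
(G*(-6))*Q(0) = (-17*(-6))*(1 - 4*0) = 102*(1 + 0) = 102*1 = 102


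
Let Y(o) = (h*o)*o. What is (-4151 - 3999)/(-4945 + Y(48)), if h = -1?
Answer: 8150/7249 ≈ 1.1243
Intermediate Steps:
Y(o) = -o² (Y(o) = (-o)*o = -o²)
(-4151 - 3999)/(-4945 + Y(48)) = (-4151 - 3999)/(-4945 - 1*48²) = -8150/(-4945 - 1*2304) = -8150/(-4945 - 2304) = -8150/(-7249) = -8150*(-1/7249) = 8150/7249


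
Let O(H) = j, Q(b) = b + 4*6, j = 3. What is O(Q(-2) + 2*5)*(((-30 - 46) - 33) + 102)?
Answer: -21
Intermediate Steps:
Q(b) = 24 + b (Q(b) = b + 24 = 24 + b)
O(H) = 3
O(Q(-2) + 2*5)*(((-30 - 46) - 33) + 102) = 3*(((-30 - 46) - 33) + 102) = 3*((-76 - 33) + 102) = 3*(-109 + 102) = 3*(-7) = -21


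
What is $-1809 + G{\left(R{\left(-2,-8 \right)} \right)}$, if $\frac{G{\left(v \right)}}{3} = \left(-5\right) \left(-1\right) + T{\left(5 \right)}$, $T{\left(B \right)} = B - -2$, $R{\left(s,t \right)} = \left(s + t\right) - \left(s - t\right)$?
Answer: $-1773$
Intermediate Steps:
$R{\left(s,t \right)} = 2 t$
$T{\left(B \right)} = 2 + B$ ($T{\left(B \right)} = B + 2 = 2 + B$)
$G{\left(v \right)} = 36$ ($G{\left(v \right)} = 3 \left(\left(-5\right) \left(-1\right) + \left(2 + 5\right)\right) = 3 \left(5 + 7\right) = 3 \cdot 12 = 36$)
$-1809 + G{\left(R{\left(-2,-8 \right)} \right)} = -1809 + 36 = -1773$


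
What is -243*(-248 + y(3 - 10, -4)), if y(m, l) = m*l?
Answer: 53460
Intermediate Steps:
y(m, l) = l*m
-243*(-248 + y(3 - 10, -4)) = -243*(-248 - 4*(3 - 10)) = -243*(-248 - 4*(-7)) = -243*(-248 + 28) = -243*(-220) = 53460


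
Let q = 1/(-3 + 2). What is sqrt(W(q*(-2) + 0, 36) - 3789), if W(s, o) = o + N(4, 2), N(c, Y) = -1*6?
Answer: I*sqrt(3759) ≈ 61.311*I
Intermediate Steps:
N(c, Y) = -6
q = -1 (q = 1/(-1) = -1)
W(s, o) = -6 + o (W(s, o) = o - 6 = -6 + o)
sqrt(W(q*(-2) + 0, 36) - 3789) = sqrt((-6 + 36) - 3789) = sqrt(30 - 3789) = sqrt(-3759) = I*sqrt(3759)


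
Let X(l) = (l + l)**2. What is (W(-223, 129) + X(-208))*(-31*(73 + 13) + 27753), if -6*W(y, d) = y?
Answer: 26054329633/6 ≈ 4.3424e+9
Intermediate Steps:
W(y, d) = -y/6
X(l) = 4*l**2 (X(l) = (2*l)**2 = 4*l**2)
(W(-223, 129) + X(-208))*(-31*(73 + 13) + 27753) = (-1/6*(-223) + 4*(-208)**2)*(-31*(73 + 13) + 27753) = (223/6 + 4*43264)*(-31*86 + 27753) = (223/6 + 173056)*(-2666 + 27753) = (1038559/6)*25087 = 26054329633/6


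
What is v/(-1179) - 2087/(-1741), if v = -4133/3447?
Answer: 8488790684/7075446633 ≈ 1.1998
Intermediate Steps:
v = -4133/3447 (v = -4133*1/3447 = -4133/3447 ≈ -1.1990)
v/(-1179) - 2087/(-1741) = -4133/3447/(-1179) - 2087/(-1741) = -4133/3447*(-1/1179) - 2087*(-1/1741) = 4133/4064013 + 2087/1741 = 8488790684/7075446633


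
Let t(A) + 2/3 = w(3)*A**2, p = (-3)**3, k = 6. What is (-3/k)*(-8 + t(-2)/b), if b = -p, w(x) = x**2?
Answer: 271/81 ≈ 3.3457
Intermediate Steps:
p = -27
t(A) = -2/3 + 9*A**2 (t(A) = -2/3 + 3**2*A**2 = -2/3 + 9*A**2)
b = 27 (b = -1*(-27) = 27)
(-3/k)*(-8 + t(-2)/b) = (-3/6)*(-8 + (-2/3 + 9*(-2)**2)/27) = (-3*1/6)*(-8 + (-2/3 + 9*4)*(1/27)) = -(-8 + (-2/3 + 36)*(1/27))/2 = -(-8 + (106/3)*(1/27))/2 = -(-8 + 106/81)/2 = -1/2*(-542/81) = 271/81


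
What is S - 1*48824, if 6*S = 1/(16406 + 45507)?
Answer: -18137041871/371478 ≈ -48824.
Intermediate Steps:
S = 1/371478 (S = 1/(6*(16406 + 45507)) = (⅙)/61913 = (⅙)*(1/61913) = 1/371478 ≈ 2.6919e-6)
S - 1*48824 = 1/371478 - 1*48824 = 1/371478 - 48824 = -18137041871/371478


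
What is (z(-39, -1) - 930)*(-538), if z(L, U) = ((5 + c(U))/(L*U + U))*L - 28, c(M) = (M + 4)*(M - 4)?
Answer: 9687766/19 ≈ 5.0988e+5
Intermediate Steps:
c(M) = (-4 + M)*(4 + M) (c(M) = (4 + M)*(-4 + M) = (-4 + M)*(4 + M))
z(L, U) = -28 + L*(-11 + U²)/(U + L*U) (z(L, U) = ((5 + (-16 + U²))/(L*U + U))*L - 28 = ((-11 + U²)/(U + L*U))*L - 28 = L*(-11 + U²)/(U + L*U) - 28 = -28 + L*(-11 + U²)/(U + L*U))
(z(-39, -1) - 930)*(-538) = ((-28*(-1) - 11*(-39) - 39*(-1)² - 28*(-39)*(-1))/((-1)*(1 - 39)) - 930)*(-538) = (-1*(28 + 429 - 39*1 - 1092)/(-38) - 930)*(-538) = (-1*(-1/38)*(28 + 429 - 39 - 1092) - 930)*(-538) = (-1*(-1/38)*(-674) - 930)*(-538) = (-337/19 - 930)*(-538) = -18007/19*(-538) = 9687766/19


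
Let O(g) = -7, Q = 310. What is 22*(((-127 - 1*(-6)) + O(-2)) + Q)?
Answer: 4004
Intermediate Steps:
22*(((-127 - 1*(-6)) + O(-2)) + Q) = 22*(((-127 - 1*(-6)) - 7) + 310) = 22*(((-127 + 6) - 7) + 310) = 22*((-121 - 7) + 310) = 22*(-128 + 310) = 22*182 = 4004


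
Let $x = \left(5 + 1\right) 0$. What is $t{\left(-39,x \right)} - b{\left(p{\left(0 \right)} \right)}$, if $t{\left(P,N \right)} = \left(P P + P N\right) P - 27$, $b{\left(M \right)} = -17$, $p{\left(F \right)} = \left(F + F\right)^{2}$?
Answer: $-59329$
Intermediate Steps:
$p{\left(F \right)} = 4 F^{2}$ ($p{\left(F \right)} = \left(2 F\right)^{2} = 4 F^{2}$)
$x = 0$ ($x = 6 \cdot 0 = 0$)
$t{\left(P,N \right)} = -27 + P \left(P^{2} + N P\right)$ ($t{\left(P,N \right)} = \left(P^{2} + N P\right) P - 27 = P \left(P^{2} + N P\right) - 27 = -27 + P \left(P^{2} + N P\right)$)
$t{\left(-39,x \right)} - b{\left(p{\left(0 \right)} \right)} = \left(-27 + \left(-39\right)^{3} + 0 \left(-39\right)^{2}\right) - -17 = \left(-27 - 59319 + 0 \cdot 1521\right) + 17 = \left(-27 - 59319 + 0\right) + 17 = -59346 + 17 = -59329$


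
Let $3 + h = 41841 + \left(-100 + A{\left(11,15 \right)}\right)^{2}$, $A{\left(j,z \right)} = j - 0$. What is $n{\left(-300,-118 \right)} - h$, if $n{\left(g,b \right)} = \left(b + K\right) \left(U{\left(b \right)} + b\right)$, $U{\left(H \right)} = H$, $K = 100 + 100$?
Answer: $-69111$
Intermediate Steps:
$A{\left(j,z \right)} = j$ ($A{\left(j,z \right)} = j + 0 = j$)
$K = 200$
$n{\left(g,b \right)} = 2 b \left(200 + b\right)$ ($n{\left(g,b \right)} = \left(b + 200\right) \left(b + b\right) = \left(200 + b\right) 2 b = 2 b \left(200 + b\right)$)
$h = 49759$ ($h = -3 + \left(41841 + \left(-100 + 11\right)^{2}\right) = -3 + \left(41841 + \left(-89\right)^{2}\right) = -3 + \left(41841 + 7921\right) = -3 + 49762 = 49759$)
$n{\left(-300,-118 \right)} - h = 2 \left(-118\right) \left(200 - 118\right) - 49759 = 2 \left(-118\right) 82 - 49759 = -19352 - 49759 = -69111$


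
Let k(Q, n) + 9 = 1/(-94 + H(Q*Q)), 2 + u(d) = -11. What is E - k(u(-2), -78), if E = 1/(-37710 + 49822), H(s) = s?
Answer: 8163563/908400 ≈ 8.9868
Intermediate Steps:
u(d) = -13 (u(d) = -2 - 11 = -13)
k(Q, n) = -9 + 1/(-94 + Q²) (k(Q, n) = -9 + 1/(-94 + Q*Q) = -9 + 1/(-94 + Q²))
E = 1/12112 ≈ 8.2563e-5
E - k(u(-2), -78) = 1/12112 - (847 - 9*(-13)²)/(-94 + (-13)²) = 1/12112 - (847 - 9*169)/(-94 + 169) = 1/12112 - (847 - 1521)/75 = 1/12112 - (-674)/75 = 1/12112 - 1*(-674/75) = 1/12112 + 674/75 = 8163563/908400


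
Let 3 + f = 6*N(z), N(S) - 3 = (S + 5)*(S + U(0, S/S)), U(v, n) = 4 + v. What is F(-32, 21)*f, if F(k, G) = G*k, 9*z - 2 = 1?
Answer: -103264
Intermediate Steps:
z = ⅓ (z = 2/9 + (⅑)*1 = 2/9 + ⅑ = ⅓ ≈ 0.33333)
N(S) = 3 + (4 + S)*(5 + S) (N(S) = 3 + (S + 5)*(S + (4 + 0)) = 3 + (5 + S)*(S + 4) = 3 + (5 + S)*(4 + S) = 3 + (4 + S)*(5 + S))
f = 461/3 (f = -3 + 6*(23 + (⅓)² + 9*(⅓)) = -3 + 6*(23 + ⅑ + 3) = -3 + 6*(235/9) = -3 + 470/3 = 461/3 ≈ 153.67)
F(-32, 21)*f = (21*(-32))*(461/3) = -672*461/3 = -103264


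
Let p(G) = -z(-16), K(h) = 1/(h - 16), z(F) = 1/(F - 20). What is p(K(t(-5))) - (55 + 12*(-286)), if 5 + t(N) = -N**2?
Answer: 121573/36 ≈ 3377.0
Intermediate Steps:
z(F) = 1/(-20 + F)
t(N) = -5 - N**2
K(h) = 1/(-16 + h)
p(G) = 1/36 (p(G) = -1/(-20 - 16) = -1/(-36) = -1*(-1/36) = 1/36)
p(K(t(-5))) - (55 + 12*(-286)) = 1/36 - (55 + 12*(-286)) = 1/36 - (55 - 3432) = 1/36 - 1*(-3377) = 1/36 + 3377 = 121573/36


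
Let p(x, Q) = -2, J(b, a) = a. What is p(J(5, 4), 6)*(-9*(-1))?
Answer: -18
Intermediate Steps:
p(J(5, 4), 6)*(-9*(-1)) = -(-18)*(-1) = -2*9 = -18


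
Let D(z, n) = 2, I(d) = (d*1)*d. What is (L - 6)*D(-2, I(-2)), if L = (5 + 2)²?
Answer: 86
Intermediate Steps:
L = 49 (L = 7² = 49)
I(d) = d² (I(d) = d*d = d²)
(L - 6)*D(-2, I(-2)) = (49 - 6)*2 = 43*2 = 86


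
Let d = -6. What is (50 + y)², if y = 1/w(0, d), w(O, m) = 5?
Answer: 63001/25 ≈ 2520.0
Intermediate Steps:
y = ⅕ (y = 1/5 = ⅕ ≈ 0.20000)
(50 + y)² = (50 + ⅕)² = (251/5)² = 63001/25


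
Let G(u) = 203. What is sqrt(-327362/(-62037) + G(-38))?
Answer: sqrt(89063577589)/20679 ≈ 14.432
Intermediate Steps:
sqrt(-327362/(-62037) + G(-38)) = sqrt(-327362/(-62037) + 203) = sqrt(-327362*(-1/62037) + 203) = sqrt(327362/62037 + 203) = sqrt(12920873/62037) = sqrt(89063577589)/20679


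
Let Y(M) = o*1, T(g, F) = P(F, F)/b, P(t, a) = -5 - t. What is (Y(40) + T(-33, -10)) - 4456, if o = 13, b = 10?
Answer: -8885/2 ≈ -4442.5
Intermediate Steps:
T(g, F) = -½ - F/10 (T(g, F) = (-5 - F)/10 = (-5 - F)*(⅒) = -½ - F/10)
Y(M) = 13 (Y(M) = 13*1 = 13)
(Y(40) + T(-33, -10)) - 4456 = (13 + (-½ - ⅒*(-10))) - 4456 = (13 + (-½ + 1)) - 4456 = (13 + ½) - 4456 = 27/2 - 4456 = -8885/2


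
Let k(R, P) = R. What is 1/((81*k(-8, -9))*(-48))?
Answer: 1/31104 ≈ 3.2150e-5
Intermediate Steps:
1/((81*k(-8, -9))*(-48)) = 1/((81*(-8))*(-48)) = 1/(-648*(-48)) = 1/31104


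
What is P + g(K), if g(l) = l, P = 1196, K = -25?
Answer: 1171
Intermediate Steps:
P + g(K) = 1196 - 25 = 1171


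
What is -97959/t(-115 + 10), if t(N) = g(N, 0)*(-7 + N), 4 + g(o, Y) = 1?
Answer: -32653/112 ≈ -291.54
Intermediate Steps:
g(o, Y) = -3 (g(o, Y) = -4 + 1 = -3)
t(N) = 21 - 3*N (t(N) = -3*(-7 + N) = 21 - 3*N)
-97959/t(-115 + 10) = -97959/(21 - 3*(-115 + 10)) = -97959/(21 - 3*(-105)) = -97959/(21 + 315) = -97959/336 = -97959*1/336 = -32653/112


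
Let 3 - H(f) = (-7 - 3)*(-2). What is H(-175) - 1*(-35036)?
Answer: 35019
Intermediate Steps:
H(f) = -17 (H(f) = 3 - (-7 - 3)*(-2) = 3 - (-10)*(-2) = 3 - 1*20 = 3 - 20 = -17)
H(-175) - 1*(-35036) = -17 - 1*(-35036) = -17 + 35036 = 35019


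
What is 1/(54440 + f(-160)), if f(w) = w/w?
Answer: 1/54441 ≈ 1.8369e-5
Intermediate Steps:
f(w) = 1
1/(54440 + f(-160)) = 1/(54440 + 1) = 1/54441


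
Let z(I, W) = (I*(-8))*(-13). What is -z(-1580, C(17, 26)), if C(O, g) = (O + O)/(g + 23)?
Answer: 164320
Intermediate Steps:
C(O, g) = 2*O/(23 + g) (C(O, g) = (2*O)/(23 + g) = 2*O/(23 + g))
z(I, W) = 104*I (z(I, W) = -8*I*(-13) = 104*I)
-z(-1580, C(17, 26)) = -104*(-1580) = -1*(-164320) = 164320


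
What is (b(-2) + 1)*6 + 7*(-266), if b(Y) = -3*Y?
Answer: -1820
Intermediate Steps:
(b(-2) + 1)*6 + 7*(-266) = (-3*(-2) + 1)*6 + 7*(-266) = (6 + 1)*6 - 1862 = 7*6 - 1862 = 42 - 1862 = -1820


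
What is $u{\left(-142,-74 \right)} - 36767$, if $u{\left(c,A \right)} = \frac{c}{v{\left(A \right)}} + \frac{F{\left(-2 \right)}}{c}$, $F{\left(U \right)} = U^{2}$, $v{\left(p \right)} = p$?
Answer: $- \frac{96581942}{2627} \approx -36765.0$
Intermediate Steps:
$u{\left(c,A \right)} = \frac{4}{c} + \frac{c}{A}$ ($u{\left(c,A \right)} = \frac{c}{A} + \frac{\left(-2\right)^{2}}{c} = \frac{c}{A} + \frac{4}{c} = \frac{4}{c} + \frac{c}{A}$)
$u{\left(-142,-74 \right)} - 36767 = \left(\frac{4}{-142} - \frac{142}{-74}\right) - 36767 = \left(4 \left(- \frac{1}{142}\right) - - \frac{71}{37}\right) - 36767 = \left(- \frac{2}{71} + \frac{71}{37}\right) - 36767 = \frac{4967}{2627} - 36767 = - \frac{96581942}{2627}$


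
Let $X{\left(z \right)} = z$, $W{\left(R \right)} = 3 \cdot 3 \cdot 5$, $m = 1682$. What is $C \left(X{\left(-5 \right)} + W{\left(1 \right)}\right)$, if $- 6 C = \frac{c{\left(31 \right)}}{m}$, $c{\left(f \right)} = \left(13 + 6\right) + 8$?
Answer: $- \frac{90}{841} \approx -0.10702$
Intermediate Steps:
$W{\left(R \right)} = 45$ ($W{\left(R \right)} = 9 \cdot 5 = 45$)
$c{\left(f \right)} = 27$ ($c{\left(f \right)} = 19 + 8 = 27$)
$C = - \frac{9}{3364}$ ($C = - \frac{27 \cdot \frac{1}{1682}}{6} = \left(- \frac{1}{6}\right) \frac{27}{1682} = - \frac{9}{3364} \approx -0.0026754$)
$C \left(X{\left(-5 \right)} + W{\left(1 \right)}\right) = - \frac{9 \left(-5 + 45\right)}{3364} = \left(- \frac{9}{3364}\right) 40 = - \frac{90}{841}$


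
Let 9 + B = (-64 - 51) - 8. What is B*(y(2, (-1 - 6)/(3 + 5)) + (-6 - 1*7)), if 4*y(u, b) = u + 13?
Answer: 1221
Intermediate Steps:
y(u, b) = 13/4 + u/4 (y(u, b) = (u + 13)/4 = (13 + u)/4 = 13/4 + u/4)
B = -132 (B = -9 + ((-64 - 51) - 8) = -9 + (-115 - 8) = -9 - 123 = -132)
B*(y(2, (-1 - 6)/(3 + 5)) + (-6 - 1*7)) = -132*((13/4 + (¼)*2) + (-6 - 1*7)) = -132*((13/4 + ½) + (-6 - 7)) = -132*(15/4 - 13) = -132*(-37/4) = 1221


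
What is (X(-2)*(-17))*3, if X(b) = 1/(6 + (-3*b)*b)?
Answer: 17/2 ≈ 8.5000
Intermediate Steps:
X(b) = 1/(6 - 3*b**2)
(X(-2)*(-17))*3 = (-1/(-6 + 3*(-2)**2)*(-17))*3 = (-1/(-6 + 3*4)*(-17))*3 = (-1/(-6 + 12)*(-17))*3 = (-1/6*(-17))*3 = (-1*1/6*(-17))*3 = -1/6*(-17)*3 = (17/6)*3 = 17/2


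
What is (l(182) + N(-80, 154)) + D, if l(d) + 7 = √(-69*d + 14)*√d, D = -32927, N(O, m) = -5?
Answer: -32939 + 112*I*√182 ≈ -32939.0 + 1511.0*I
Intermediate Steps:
l(d) = -7 + √d*√(14 - 69*d) (l(d) = -7 + √(-69*d + 14)*√d = -7 + √(14 - 69*d)*√d = -7 + √d*√(14 - 69*d))
(l(182) + N(-80, 154)) + D = ((-7 + √182*√(14 - 69*182)) - 5) - 32927 = ((-7 + √182*√(14 - 12558)) - 5) - 32927 = ((-7 + √182*√(-12544)) - 5) - 32927 = ((-7 + √182*(112*I)) - 5) - 32927 = ((-7 + 112*I*√182) - 5) - 32927 = (-12 + 112*I*√182) - 32927 = -32939 + 112*I*√182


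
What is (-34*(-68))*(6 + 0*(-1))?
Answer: 13872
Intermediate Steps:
(-34*(-68))*(6 + 0*(-1)) = 2312*(6 + 0) = 2312*6 = 13872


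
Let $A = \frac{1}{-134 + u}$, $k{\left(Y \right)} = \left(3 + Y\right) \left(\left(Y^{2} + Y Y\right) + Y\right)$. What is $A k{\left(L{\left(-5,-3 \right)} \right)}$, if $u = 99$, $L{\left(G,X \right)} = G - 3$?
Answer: $\frac{120}{7} \approx 17.143$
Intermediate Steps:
$L{\left(G,X \right)} = -3 + G$
$k{\left(Y \right)} = \left(3 + Y\right) \left(Y + 2 Y^{2}\right)$ ($k{\left(Y \right)} = \left(3 + Y\right) \left(\left(Y^{2} + Y^{2}\right) + Y\right) = \left(3 + Y\right) \left(2 Y^{2} + Y\right) = \left(3 + Y\right) \left(Y + 2 Y^{2}\right)$)
$A = - \frac{1}{35}$ ($A = \frac{1}{-134 + 99} = \frac{1}{-35} = - \frac{1}{35} \approx -0.028571$)
$A k{\left(L{\left(-5,-3 \right)} \right)} = - \frac{\left(-3 - 5\right) \left(3 + 2 \left(-3 - 5\right)^{2} + 7 \left(-3 - 5\right)\right)}{35} = - \frac{\left(-8\right) \left(3 + 2 \left(-8\right)^{2} + 7 \left(-8\right)\right)}{35} = - \frac{\left(-8\right) \left(3 + 2 \cdot 64 - 56\right)}{35} = - \frac{\left(-8\right) \left(3 + 128 - 56\right)}{35} = - \frac{\left(-8\right) 75}{35} = \left(- \frac{1}{35}\right) \left(-600\right) = \frac{120}{7}$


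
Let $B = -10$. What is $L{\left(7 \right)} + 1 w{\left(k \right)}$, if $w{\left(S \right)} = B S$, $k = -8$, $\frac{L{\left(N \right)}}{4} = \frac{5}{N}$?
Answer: $\frac{580}{7} \approx 82.857$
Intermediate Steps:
$L{\left(N \right)} = \frac{20}{N}$ ($L{\left(N \right)} = 4 \frac{5}{N} = \frac{20}{N}$)
$w{\left(S \right)} = - 10 S$
$L{\left(7 \right)} + 1 w{\left(k \right)} = \frac{20}{7} + 1 \left(\left(-10\right) \left(-8\right)\right) = 20 \cdot \frac{1}{7} + 1 \cdot 80 = \frac{20}{7} + 80 = \frac{580}{7}$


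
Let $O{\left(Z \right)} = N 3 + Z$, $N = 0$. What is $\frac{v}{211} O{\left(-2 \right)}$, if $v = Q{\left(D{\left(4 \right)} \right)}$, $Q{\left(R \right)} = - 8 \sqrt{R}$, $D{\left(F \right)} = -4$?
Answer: $\frac{32 i}{211} \approx 0.15166 i$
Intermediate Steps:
$v = - 16 i$ ($v = - 8 \sqrt{-4} = - 8 \cdot 2 i = - 16 i \approx - 16.0 i$)
$O{\left(Z \right)} = Z$ ($O{\left(Z \right)} = 0 \cdot 3 + Z = 0 + Z = Z$)
$\frac{v}{211} O{\left(-2 \right)} = \frac{\left(-16\right) i}{211} \left(-2\right) = - 16 i \frac{1}{211} \left(-2\right) = - \frac{16 i}{211} \left(-2\right) = \frac{32 i}{211}$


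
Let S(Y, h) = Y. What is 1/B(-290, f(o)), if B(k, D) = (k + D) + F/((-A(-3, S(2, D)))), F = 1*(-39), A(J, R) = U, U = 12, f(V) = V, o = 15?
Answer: -4/1087 ≈ -0.0036799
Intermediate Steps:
A(J, R) = 12
F = -39
B(k, D) = 13/4 + D + k (B(k, D) = (k + D) - 39/((-1*12)) = (D + k) - 39/(-12) = (D + k) - 39*(-1/12) = (D + k) + 13/4 = 13/4 + D + k)
1/B(-290, f(o)) = 1/(13/4 + 15 - 290) = 1/(-1087/4) = -4/1087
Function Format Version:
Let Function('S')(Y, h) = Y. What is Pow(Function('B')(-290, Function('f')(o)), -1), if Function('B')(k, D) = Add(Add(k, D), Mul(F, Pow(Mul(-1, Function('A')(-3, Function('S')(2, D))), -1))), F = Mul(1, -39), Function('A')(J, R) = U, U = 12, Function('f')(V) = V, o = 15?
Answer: Rational(-4, 1087) ≈ -0.0036799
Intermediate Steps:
Function('A')(J, R) = 12
F = -39
Function('B')(k, D) = Add(Rational(13, 4), D, k) (Function('B')(k, D) = Add(Add(k, D), Mul(-39, Pow(Mul(-1, 12), -1))) = Add(Add(D, k), Mul(-39, Pow(-12, -1))) = Add(Add(D, k), Mul(-39, Rational(-1, 12))) = Add(Add(D, k), Rational(13, 4)) = Add(Rational(13, 4), D, k))
Pow(Function('B')(-290, Function('f')(o)), -1) = Pow(Add(Rational(13, 4), 15, -290), -1) = Pow(Rational(-1087, 4), -1) = Rational(-4, 1087)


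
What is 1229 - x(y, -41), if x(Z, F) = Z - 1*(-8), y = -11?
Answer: 1232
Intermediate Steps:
x(Z, F) = 8 + Z (x(Z, F) = Z + 8 = 8 + Z)
1229 - x(y, -41) = 1229 - (8 - 11) = 1229 - 1*(-3) = 1229 + 3 = 1232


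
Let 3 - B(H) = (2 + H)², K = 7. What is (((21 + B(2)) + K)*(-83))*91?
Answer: -113295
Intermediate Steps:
B(H) = 3 - (2 + H)²
(((21 + B(2)) + K)*(-83))*91 = (((21 + (3 - (2 + 2)²)) + 7)*(-83))*91 = (((21 + (3 - 1*4²)) + 7)*(-83))*91 = (((21 + (3 - 1*16)) + 7)*(-83))*91 = (((21 + (3 - 16)) + 7)*(-83))*91 = (((21 - 13) + 7)*(-83))*91 = ((8 + 7)*(-83))*91 = (15*(-83))*91 = -1245*91 = -113295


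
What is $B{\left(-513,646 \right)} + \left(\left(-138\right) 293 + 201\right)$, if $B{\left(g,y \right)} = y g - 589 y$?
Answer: $-752125$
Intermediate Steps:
$B{\left(g,y \right)} = - 589 y + g y$ ($B{\left(g,y \right)} = g y - 589 y = - 589 y + g y$)
$B{\left(-513,646 \right)} + \left(\left(-138\right) 293 + 201\right) = 646 \left(-589 - 513\right) + \left(\left(-138\right) 293 + 201\right) = 646 \left(-1102\right) + \left(-40434 + 201\right) = -711892 - 40233 = -752125$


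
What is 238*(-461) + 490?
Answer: -109228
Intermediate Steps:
238*(-461) + 490 = -109718 + 490 = -109228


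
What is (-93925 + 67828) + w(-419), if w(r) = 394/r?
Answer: -10935037/419 ≈ -26098.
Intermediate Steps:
(-93925 + 67828) + w(-419) = (-93925 + 67828) + 394/(-419) = -26097 + 394*(-1/419) = -26097 - 394/419 = -10935037/419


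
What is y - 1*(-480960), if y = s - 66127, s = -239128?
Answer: 175705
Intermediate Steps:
y = -305255 (y = -239128 - 66127 = -305255)
y - 1*(-480960) = -305255 - 1*(-480960) = -305255 + 480960 = 175705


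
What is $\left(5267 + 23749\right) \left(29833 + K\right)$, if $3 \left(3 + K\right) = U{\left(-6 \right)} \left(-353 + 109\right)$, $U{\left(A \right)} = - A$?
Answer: $851387472$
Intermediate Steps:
$K = -491$ ($K = -3 + \frac{\left(-1\right) \left(-6\right) \left(-353 + 109\right)}{3} = -3 + \frac{6 \left(-244\right)}{3} = -3 + \frac{1}{3} \left(-1464\right) = -3 - 488 = -491$)
$\left(5267 + 23749\right) \left(29833 + K\right) = \left(5267 + 23749\right) \left(29833 - 491\right) = 29016 \cdot 29342 = 851387472$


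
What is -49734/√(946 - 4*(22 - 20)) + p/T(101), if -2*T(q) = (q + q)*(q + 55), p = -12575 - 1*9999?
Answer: 11287/7878 - 24867*√938/469 ≈ -1622.4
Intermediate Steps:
p = -22574 (p = -12575 - 9999 = -22574)
T(q) = -q*(55 + q) (T(q) = -(q + q)*(q + 55)/2 = -2*q*(55 + q)/2 = -q*(55 + q))
-49734/√(946 - 4*(22 - 20)) + p/T(101) = -49734/√(946 - 4*(22 - 20)) - 22574*(-1/(101*(55 + 101))) = -49734/√(946 - 4*2) - 22574/((-1*101*156)) = -49734/√(946 - 8) - 22574/(-15756) = -49734*√938/938 - 22574*(-1/15756) = -24867*√938/469 + 11287/7878 = 11287/7878 - 24867*√938/469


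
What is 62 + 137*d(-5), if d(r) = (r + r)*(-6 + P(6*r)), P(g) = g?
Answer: 49382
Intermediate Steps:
d(r) = 2*r*(-6 + 6*r) (d(r) = (r + r)*(-6 + 6*r) = (2*r)*(-6 + 6*r) = 2*r*(-6 + 6*r))
62 + 137*d(-5) = 62 + 137*(12*(-5)*(-1 - 5)) = 62 + 137*(12*(-5)*(-6)) = 62 + 137*360 = 62 + 49320 = 49382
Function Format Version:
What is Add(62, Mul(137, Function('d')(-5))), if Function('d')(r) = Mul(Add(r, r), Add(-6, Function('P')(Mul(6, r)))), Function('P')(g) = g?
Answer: 49382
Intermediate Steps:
Function('d')(r) = Mul(2, r, Add(-6, Mul(6, r))) (Function('d')(r) = Mul(Add(r, r), Add(-6, Mul(6, r))) = Mul(Mul(2, r), Add(-6, Mul(6, r))) = Mul(2, r, Add(-6, Mul(6, r))))
Add(62, Mul(137, Function('d')(-5))) = Add(62, Mul(137, Mul(12, -5, Add(-1, -5)))) = Add(62, Mul(137, Mul(12, -5, -6))) = Add(62, Mul(137, 360)) = Add(62, 49320) = 49382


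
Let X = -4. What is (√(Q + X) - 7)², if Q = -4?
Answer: 41 - 28*I*√2 ≈ 41.0 - 39.598*I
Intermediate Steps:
(√(Q + X) - 7)² = (√(-4 - 4) - 7)² = (√(-8) - 7)² = (2*I*√2 - 7)² = (-7 + 2*I*√2)²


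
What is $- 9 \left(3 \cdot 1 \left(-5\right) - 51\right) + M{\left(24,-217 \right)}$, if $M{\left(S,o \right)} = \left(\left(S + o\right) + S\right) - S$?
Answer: $401$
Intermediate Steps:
$M{\left(S,o \right)} = S + o$ ($M{\left(S,o \right)} = \left(o + 2 S\right) - S = S + o$)
$- 9 \left(3 \cdot 1 \left(-5\right) - 51\right) + M{\left(24,-217 \right)} = - 9 \left(3 \cdot 1 \left(-5\right) - 51\right) + \left(24 - 217\right) = - 9 \left(3 \left(-5\right) - 51\right) - 193 = - 9 \left(-15 - 51\right) - 193 = \left(-9\right) \left(-66\right) - 193 = 594 - 193 = 401$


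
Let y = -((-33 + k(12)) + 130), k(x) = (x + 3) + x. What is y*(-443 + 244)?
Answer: 24676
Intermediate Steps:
k(x) = 3 + 2*x (k(x) = (3 + x) + x = 3 + 2*x)
y = -124 (y = -((-33 + (3 + 2*12)) + 130) = -((-33 + (3 + 24)) + 130) = -((-33 + 27) + 130) = -(-6 + 130) = -1*124 = -124)
y*(-443 + 244) = -124*(-443 + 244) = -124*(-199) = 24676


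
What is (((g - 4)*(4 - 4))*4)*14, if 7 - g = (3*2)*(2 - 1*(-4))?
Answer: 0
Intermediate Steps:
g = -29 (g = 7 - 3*2*(2 - 1*(-4)) = 7 - 6*(2 + 4) = 7 - 6*6 = 7 - 1*36 = 7 - 36 = -29)
(((g - 4)*(4 - 4))*4)*14 = (((-29 - 4)*(4 - 4))*4)*14 = (-33*0*4)*14 = (0*4)*14 = 0*14 = 0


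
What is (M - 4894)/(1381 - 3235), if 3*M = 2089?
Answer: 12593/5562 ≈ 2.2641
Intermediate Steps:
M = 2089/3 (M = (⅓)*2089 = 2089/3 ≈ 696.33)
(M - 4894)/(1381 - 3235) = (2089/3 - 4894)/(1381 - 3235) = -12593/3/(-1854) = -12593/3*(-1/1854) = 12593/5562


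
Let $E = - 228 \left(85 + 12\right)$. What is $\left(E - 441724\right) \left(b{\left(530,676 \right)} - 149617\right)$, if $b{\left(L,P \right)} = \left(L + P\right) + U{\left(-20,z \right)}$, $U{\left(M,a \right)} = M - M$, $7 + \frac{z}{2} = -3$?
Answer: $68838958240$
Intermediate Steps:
$z = -20$ ($z = -14 + 2 \left(-3\right) = -14 - 6 = -20$)
$U{\left(M,a \right)} = 0$
$E = -22116$ ($E = \left(-228\right) 97 = -22116$)
$b{\left(L,P \right)} = L + P$ ($b{\left(L,P \right)} = \left(L + P\right) + 0 = L + P$)
$\left(E - 441724\right) \left(b{\left(530,676 \right)} - 149617\right) = \left(-22116 - 441724\right) \left(\left(530 + 676\right) - 149617\right) = - 463840 \left(1206 - 149617\right) = \left(-463840\right) \left(-148411\right) = 68838958240$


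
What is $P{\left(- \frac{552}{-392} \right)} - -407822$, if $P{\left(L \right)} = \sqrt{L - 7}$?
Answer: $407822 + \frac{i \sqrt{274}}{7} \approx 4.0782 \cdot 10^{5} + 2.3647 i$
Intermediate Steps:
$P{\left(L \right)} = \sqrt{-7 + L}$
$P{\left(- \frac{552}{-392} \right)} - -407822 = \sqrt{-7 - \frac{552}{-392}} - -407822 = \sqrt{-7 - - \frac{69}{49}} + 407822 = \sqrt{-7 + \frac{69}{49}} + 407822 = \sqrt{- \frac{274}{49}} + 407822 = \frac{i \sqrt{274}}{7} + 407822 = 407822 + \frac{i \sqrt{274}}{7}$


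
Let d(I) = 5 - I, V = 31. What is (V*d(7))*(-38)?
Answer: 2356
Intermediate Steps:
(V*d(7))*(-38) = (31*(5 - 1*7))*(-38) = (31*(5 - 7))*(-38) = (31*(-2))*(-38) = -62*(-38) = 2356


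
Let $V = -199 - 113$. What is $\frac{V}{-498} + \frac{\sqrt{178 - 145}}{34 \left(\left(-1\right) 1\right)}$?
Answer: $\frac{52}{83} - \frac{\sqrt{33}}{34} \approx 0.45755$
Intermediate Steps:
$V = -312$ ($V = -199 - 113 = -312$)
$\frac{V}{-498} + \frac{\sqrt{178 - 145}}{34 \left(\left(-1\right) 1\right)} = - \frac{312}{-498} + \frac{\sqrt{178 - 145}}{34 \left(\left(-1\right) 1\right)} = \left(-312\right) \left(- \frac{1}{498}\right) + \frac{\sqrt{33}}{34 \left(-1\right)} = \frac{52}{83} + \frac{\sqrt{33}}{-34} = \frac{52}{83} + \sqrt{33} \left(- \frac{1}{34}\right) = \frac{52}{83} - \frac{\sqrt{33}}{34}$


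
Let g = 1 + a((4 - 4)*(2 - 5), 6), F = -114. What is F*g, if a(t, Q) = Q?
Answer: -798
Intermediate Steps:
g = 7 (g = 1 + 6 = 7)
F*g = -114*7 = -798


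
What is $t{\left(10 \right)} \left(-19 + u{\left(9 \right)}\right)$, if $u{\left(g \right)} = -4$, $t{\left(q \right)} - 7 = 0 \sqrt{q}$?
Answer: $-161$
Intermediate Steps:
$t{\left(q \right)} = 7$ ($t{\left(q \right)} = 7 + 0 \sqrt{q} = 7 + 0 = 7$)
$t{\left(10 \right)} \left(-19 + u{\left(9 \right)}\right) = 7 \left(-19 - 4\right) = 7 \left(-23\right) = -161$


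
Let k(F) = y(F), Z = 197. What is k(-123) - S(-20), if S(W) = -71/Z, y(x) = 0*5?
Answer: 71/197 ≈ 0.36041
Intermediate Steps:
y(x) = 0
k(F) = 0
S(W) = -71/197
k(-123) - S(-20) = 0 - 1*(-71/197) = 0 + 71/197 = 71/197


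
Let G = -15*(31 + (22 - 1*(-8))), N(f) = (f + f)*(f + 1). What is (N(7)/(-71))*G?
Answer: 102480/71 ≈ 1443.4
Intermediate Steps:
N(f) = 2*f*(1 + f) (N(f) = (2*f)*(1 + f) = 2*f*(1 + f))
G = -915 (G = -15*(31 + (22 + 8)) = -15*(31 + 30) = -15*61 = -915)
(N(7)/(-71))*G = ((2*7*(1 + 7))/(-71))*(-915) = ((2*7*8)*(-1/71))*(-915) = (112*(-1/71))*(-915) = -112/71*(-915) = 102480/71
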